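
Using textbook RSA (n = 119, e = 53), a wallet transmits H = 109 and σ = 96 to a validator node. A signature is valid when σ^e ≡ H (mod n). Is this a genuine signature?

Squares mod 119: σ^1≡96, σ^2≡53, σ^4≡72, σ^8≡67, σ^16≡86, σ^32≡18
53 = 32 + 16 + 4 + 1, so σ^53 ≡ 18·86·72·96 ≡ 10 (mod 119)
σ^53 mod 119 = 10, but H = 109.

forged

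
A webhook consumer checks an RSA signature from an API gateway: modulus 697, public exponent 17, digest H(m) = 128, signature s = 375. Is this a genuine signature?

forged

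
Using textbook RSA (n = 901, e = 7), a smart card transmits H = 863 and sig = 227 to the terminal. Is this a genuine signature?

forged

sig^2 ≡ 227^2 = 51529 ≡ 172
sig^4 ≡ 172^2 = 29584 ≡ 752
7 = 4 + 2 + 1, so sig^7 ≡ 752·172·227 ≡ 201 (mod 901)
The recovered value 201 does not match the digest 863.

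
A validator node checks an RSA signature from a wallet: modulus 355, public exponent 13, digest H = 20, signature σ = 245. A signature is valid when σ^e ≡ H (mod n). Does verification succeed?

passes

σ^2 ≡ 245^2 = 60025 ≡ 30
σ^4 ≡ 30^2 = 900 ≡ 190
σ^8 ≡ 190^2 = 36100 ≡ 245
13 = 8 + 4 + 1, so σ^13 ≡ 245·190·245 ≡ 20 (mod 355)
20 = H, so the signature checks out.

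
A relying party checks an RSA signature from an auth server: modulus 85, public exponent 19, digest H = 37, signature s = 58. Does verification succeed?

passes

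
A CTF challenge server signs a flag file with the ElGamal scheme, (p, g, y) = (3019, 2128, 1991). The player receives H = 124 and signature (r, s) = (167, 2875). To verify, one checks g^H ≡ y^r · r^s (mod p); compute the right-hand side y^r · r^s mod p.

732

Squares mod 3019: 1991^1≡1991, 1991^2≡134, 1991^4≡2861, 1991^8≡812, 1991^16≡1202, 1991^32≡1722, 1991^64≡626, 1991^128≡2425
167 = 128 + 32 + 4 + 2 + 1, so 1991^167 ≡ 2425·1722·2861·134·1991 ≡ 1145 (mod 3019)
Squares mod 3019: 167^1≡167, 167^2≡718, 167^4≡2294, 167^8≡319, 167^16≡2134, 167^32≡1304, 167^64≡719, 167^128≡712, 167^256≡2771, 167^512≡1124, 167^1024≡1434, 167^2048≡417
2875 = 2048 + 512 + 256 + 32 + 16 + 8 + 2 + 1, so 167^2875 ≡ 417·1124·2771·1304·2134·319·718·167 ≡ 731 (mod 3019)
y^r · r^s ≡ 1145·731 = 836995 ≡ 732 (mod 3019)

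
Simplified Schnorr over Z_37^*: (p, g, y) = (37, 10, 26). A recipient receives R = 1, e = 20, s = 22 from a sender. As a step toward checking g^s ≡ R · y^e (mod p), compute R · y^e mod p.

10

26^2 = 676 ≡ 10
26^4 ≡ 10^2 = 100 ≡ 26
26^8 ≡ 26^2 = 676 ≡ 10
26^16 ≡ 10^2 = 100 ≡ 26
20 = 16 + 4, so 26^20 ≡ 26·26 ≡ 10 (mod 37)
R · y^e ≡ 1·10 = 10 ≡ 10 (mod 37)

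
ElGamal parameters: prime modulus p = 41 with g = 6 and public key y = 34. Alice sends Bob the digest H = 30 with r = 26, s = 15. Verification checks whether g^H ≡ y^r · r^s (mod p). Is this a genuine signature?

forged

Left side g^H mod p:
6^2 = 36
6^4 ≡ 36^2 = 1296 ≡ 25
6^8 ≡ 25^2 = 625 ≡ 10
6^16 ≡ 10^2 = 100 ≡ 18
30 = 16 + 8 + 4 + 2, so 6^30 ≡ 18·10·25·36 ≡ 9 (mod 41)
Right side y^r · r^s mod p:
34^2 = 1156 ≡ 8
34^4 ≡ 8^2 = 64 ≡ 23
34^8 ≡ 23^2 = 529 ≡ 37
34^16 ≡ 37^2 = 1369 ≡ 16
26 = 16 + 8 + 2, so 34^26 ≡ 16·37·8 ≡ 21 (mod 41)
26^2 = 676 ≡ 20
26^4 ≡ 20^2 = 400 ≡ 31
26^8 ≡ 31^2 = 961 ≡ 18
15 = 8 + 4 + 2 + 1, so 26^15 ≡ 18·31·20·26 ≡ 3 (mod 41)
21·3 = 63 ≡ 22 (mod 41)
9 ≠ 22, so verification fails.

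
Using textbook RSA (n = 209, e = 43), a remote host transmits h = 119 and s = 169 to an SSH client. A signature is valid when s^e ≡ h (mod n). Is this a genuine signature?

Squares mod 209: s^1≡169, s^2≡137, s^4≡168, s^8≡9, s^16≡81, s^32≡82
43 = 32 + 8 + 2 + 1, so s^43 ≡ 82·9·137·169 ≡ 119 (mod 209)
119 = h, so the signature checks out.

genuine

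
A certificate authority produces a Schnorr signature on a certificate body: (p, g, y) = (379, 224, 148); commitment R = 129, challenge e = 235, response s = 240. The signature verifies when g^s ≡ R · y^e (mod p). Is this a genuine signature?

genuine

g^s mod p:
Squares mod 379: 224^1≡224, 224^2≡148, 224^4≡301, 224^8≡20, 224^16≡21, 224^32≡62, 224^64≡54, 224^128≡263
240 = 128 + 64 + 32 + 16, so 224^240 ≡ 263·54·62·21 ≡ 352 (mod 379)
R · y^e mod p:
Squares mod 379: 148^1≡148, 148^2≡301, 148^4≡20, 148^8≡21, 148^16≡62, 148^32≡54, 148^64≡263, 148^128≡191
235 = 128 + 64 + 32 + 8 + 2 + 1, so 148^235 ≡ 191·263·54·21·301·148 ≡ 132 (mod 379)
129·132 = 17028 ≡ 352 (mod 379)
352 ≡ 352 (mod 379); signature holds.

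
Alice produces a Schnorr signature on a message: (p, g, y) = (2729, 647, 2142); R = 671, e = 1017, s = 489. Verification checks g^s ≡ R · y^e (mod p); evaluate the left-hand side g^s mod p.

1319

647^2 = 418609 ≡ 1072
647^4 ≡ 1072^2 = 1149184 ≡ 275
647^8 ≡ 275^2 = 75625 ≡ 1942
647^16 ≡ 1942^2 = 3771364 ≡ 2615
647^32 ≡ 2615^2 = 6838225 ≡ 2080
647^64 ≡ 2080^2 = 4326400 ≡ 935
647^128 ≡ 935^2 = 874225 ≡ 945
647^256 ≡ 945^2 = 893025 ≡ 642
489 = 256 + 128 + 64 + 32 + 8 + 1, so 647^489 ≡ 642·945·935·2080·1942·647 ≡ 1319 (mod 2729)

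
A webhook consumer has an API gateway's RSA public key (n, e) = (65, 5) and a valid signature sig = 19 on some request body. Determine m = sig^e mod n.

sig^5 mod 65 = 54

54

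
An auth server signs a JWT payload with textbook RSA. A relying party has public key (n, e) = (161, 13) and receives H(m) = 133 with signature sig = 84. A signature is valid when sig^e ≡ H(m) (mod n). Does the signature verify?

does not verify

sig^2 ≡ 84^2 = 7056 ≡ 133
sig^4 ≡ 133^2 = 17689 ≡ 140
sig^8 ≡ 140^2 = 19600 ≡ 119
13 = 8 + 4 + 1, so sig^13 ≡ 119·140·84 ≡ 28 (mod 161)
The recovered value 28 does not match the digest 133.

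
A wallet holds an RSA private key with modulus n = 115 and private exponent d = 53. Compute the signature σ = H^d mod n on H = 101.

71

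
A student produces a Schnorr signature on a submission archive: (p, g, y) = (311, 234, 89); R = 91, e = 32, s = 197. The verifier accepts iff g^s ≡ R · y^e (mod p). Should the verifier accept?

g^s mod p:
Squares mod 311: 234^1≡234, 234^2≡20, 234^4≡89, 234^8≡146, 234^16≡168, 234^32≡234, 234^64≡20, 234^128≡89
197 = 128 + 64 + 4 + 1, so 234^197 ≡ 89·20·89·234 ≡ 13 (mod 311)
R · y^e mod p:
Squares mod 311: 89^1≡89, 89^2≡146, 89^4≡168, 89^8≡234, 89^16≡20, 89^32≡89
89^32 ≡ 89 (mod 311)
91·89 = 8099 ≡ 13 (mod 311)
13 ≡ 13 (mod 311); signature holds.

accept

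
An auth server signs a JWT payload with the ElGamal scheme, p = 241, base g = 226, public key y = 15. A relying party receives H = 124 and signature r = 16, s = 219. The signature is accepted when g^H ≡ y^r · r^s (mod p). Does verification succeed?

fails

Left side g^H mod p:
226^2 = 51076 ≡ 225
226^4 ≡ 225^2 = 50625 ≡ 15
226^8 ≡ 15^2 = 225
226^16 ≡ 225^2 = 50625 ≡ 15
226^32 ≡ 15^2 = 225
226^64 ≡ 225^2 = 50625 ≡ 15
124 = 64 + 32 + 16 + 8 + 4, so 226^124 ≡ 15·225·15·225·15 ≡ 15 (mod 241)
Right side y^r · r^s mod p:
15^2 = 225
15^4 ≡ 225^2 = 50625 ≡ 15
15^8 ≡ 15^2 = 225
15^16 ≡ 225^2 = 50625 ≡ 15
16^2 = 256 ≡ 15
16^4 ≡ 15^2 = 225
16^8 ≡ 225^2 = 50625 ≡ 15
16^16 ≡ 15^2 = 225
16^32 ≡ 225^2 = 50625 ≡ 15
16^64 ≡ 15^2 = 225
16^128 ≡ 225^2 = 50625 ≡ 15
219 = 128 + 64 + 16 + 8 + 2 + 1, so 16^219 ≡ 15·225·225·15·15·16 ≡ 240 (mod 241)
15·240 = 3600 ≡ 226 (mod 241)
15 ≠ 226, so verification fails.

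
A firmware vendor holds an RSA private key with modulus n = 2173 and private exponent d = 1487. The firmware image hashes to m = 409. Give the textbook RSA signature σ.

327

Squares mod 2173: m^1≡409, m^2≡2133, m^4≡1600, m^8≡206, m^16≡1149, m^32≡1190, m^64≡1477, m^128≡2010, m^256≡493, m^512≡1846, m^1024≡452
1487 = 1024 + 256 + 128 + 64 + 8 + 4 + 2 + 1, so m^1487 ≡ 452·493·2010·1477·206·1600·2133·409 ≡ 327 (mod 2173)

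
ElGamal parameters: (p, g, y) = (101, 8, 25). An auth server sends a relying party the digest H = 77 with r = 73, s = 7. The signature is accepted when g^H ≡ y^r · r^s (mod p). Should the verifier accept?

accept

Left side g^H mod p:
8^2 = 64
8^4 ≡ 64^2 = 4096 ≡ 56
8^8 ≡ 56^2 = 3136 ≡ 5
8^16 ≡ 5^2 = 25
8^32 ≡ 25^2 = 625 ≡ 19
8^64 ≡ 19^2 = 361 ≡ 58
77 = 64 + 8 + 4 + 1, so 8^77 ≡ 58·5·56·8 ≡ 34 (mod 101)
Right side y^r · r^s mod p:
25^2 = 625 ≡ 19
25^4 ≡ 19^2 = 361 ≡ 58
25^8 ≡ 58^2 = 3364 ≡ 31
25^16 ≡ 31^2 = 961 ≡ 52
25^32 ≡ 52^2 = 2704 ≡ 78
25^64 ≡ 78^2 = 6084 ≡ 24
73 = 64 + 8 + 1, so 25^73 ≡ 24·31·25 ≡ 16 (mod 101)
73^2 = 5329 ≡ 77
73^4 ≡ 77^2 = 5929 ≡ 71
7 = 4 + 2 + 1, so 73^7 ≡ 71·77·73 ≡ 40 (mod 101)
16·40 = 640 ≡ 34 (mod 101)
34 ≡ 34 (mod 101), so the signature is genuine.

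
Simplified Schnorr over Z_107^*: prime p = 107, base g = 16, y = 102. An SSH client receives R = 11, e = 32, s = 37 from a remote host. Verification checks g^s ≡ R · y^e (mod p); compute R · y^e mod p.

Squares mod 107: 102^1≡102, 102^2≡25, 102^4≡90, 102^8≡75, 102^16≡61, 102^32≡83
102^32 ≡ 83 (mod 107)
R · y^e ≡ 11·83 = 913 ≡ 57 (mod 107)

57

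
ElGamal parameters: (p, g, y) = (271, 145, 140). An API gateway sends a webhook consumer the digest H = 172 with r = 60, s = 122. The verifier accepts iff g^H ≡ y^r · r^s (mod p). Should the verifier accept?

accept

Left side g^H mod p:
145^2 = 21025 ≡ 158
145^4 ≡ 158^2 = 24964 ≡ 32
145^8 ≡ 32^2 = 1024 ≡ 211
145^16 ≡ 211^2 = 44521 ≡ 77
145^32 ≡ 77^2 = 5929 ≡ 238
145^64 ≡ 238^2 = 56644 ≡ 5
145^128 ≡ 5^2 = 25
172 = 128 + 32 + 8 + 4, so 145^172 ≡ 25·238·211·32 ≡ 5 (mod 271)
Right side y^r · r^s mod p:
140^2 = 19600 ≡ 88
140^4 ≡ 88^2 = 7744 ≡ 156
140^8 ≡ 156^2 = 24336 ≡ 217
140^16 ≡ 217^2 = 47089 ≡ 206
140^32 ≡ 206^2 = 42436 ≡ 160
60 = 32 + 16 + 8 + 4, so 140^60 ≡ 160·206·217·156 ≡ 178 (mod 271)
60^2 = 3600 ≡ 77
60^4 ≡ 77^2 = 5929 ≡ 238
60^8 ≡ 238^2 = 56644 ≡ 5
60^16 ≡ 5^2 = 25
60^32 ≡ 25^2 = 625 ≡ 83
60^64 ≡ 83^2 = 6889 ≡ 114
122 = 64 + 32 + 16 + 8 + 2, so 60^122 ≡ 114·83·25·5·77 ≡ 32 (mod 271)
178·32 = 5696 ≡ 5 (mod 271)
5 ≡ 5 (mod 271), so the signature is genuine.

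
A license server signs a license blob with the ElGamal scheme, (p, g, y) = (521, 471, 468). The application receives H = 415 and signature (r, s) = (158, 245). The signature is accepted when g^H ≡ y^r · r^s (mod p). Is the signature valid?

Left side g^H mod p:
471^2 = 221841 ≡ 416
471^4 ≡ 416^2 = 173056 ≡ 84
471^8 ≡ 84^2 = 7056 ≡ 283
471^16 ≡ 283^2 = 80089 ≡ 376
471^32 ≡ 376^2 = 141376 ≡ 185
471^64 ≡ 185^2 = 34225 ≡ 360
471^128 ≡ 360^2 = 129600 ≡ 392
471^256 ≡ 392^2 = 153664 ≡ 490
415 = 256 + 128 + 16 + 8 + 4 + 2 + 1, so 471^415 ≡ 490·392·376·283·84·416·471 ≡ 469 (mod 521)
Right side y^r · r^s mod p:
468^2 = 219024 ≡ 204
468^4 ≡ 204^2 = 41616 ≡ 457
468^8 ≡ 457^2 = 208849 ≡ 449
468^16 ≡ 449^2 = 201601 ≡ 495
468^32 ≡ 495^2 = 245025 ≡ 155
468^64 ≡ 155^2 = 24025 ≡ 59
468^128 ≡ 59^2 = 3481 ≡ 355
158 = 128 + 16 + 8 + 4 + 2, so 468^158 ≡ 355·495·449·457·204 ≡ 22 (mod 521)
158^2 = 24964 ≡ 477
158^4 ≡ 477^2 = 227529 ≡ 373
158^8 ≡ 373^2 = 139129 ≡ 22
158^16 ≡ 22^2 = 484
158^32 ≡ 484^2 = 234256 ≡ 327
158^64 ≡ 327^2 = 106929 ≡ 124
158^128 ≡ 124^2 = 15376 ≡ 267
245 = 128 + 64 + 32 + 16 + 4 + 1, so 158^245 ≡ 267·124·327·484·373·158 ≡ 131 (mod 521)
22·131 = 2882 ≡ 277 (mod 521)
469 ≠ 277, so verification fails.

invalid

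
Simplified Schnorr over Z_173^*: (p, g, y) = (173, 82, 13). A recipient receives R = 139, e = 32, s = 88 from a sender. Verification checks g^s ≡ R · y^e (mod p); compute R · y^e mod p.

23

13^2 = 169
13^4 ≡ 169^2 = 28561 ≡ 16
13^8 ≡ 16^2 = 256 ≡ 83
13^16 ≡ 83^2 = 6889 ≡ 142
13^32 ≡ 142^2 = 20164 ≡ 96
R · y^e ≡ 139·96 = 13344 ≡ 23 (mod 173)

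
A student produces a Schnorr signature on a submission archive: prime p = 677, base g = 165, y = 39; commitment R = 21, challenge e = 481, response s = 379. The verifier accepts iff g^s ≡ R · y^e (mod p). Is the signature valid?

valid

g^s mod p:
165^2 = 27225 ≡ 145
165^4 ≡ 145^2 = 21025 ≡ 38
165^8 ≡ 38^2 = 1444 ≡ 90
165^16 ≡ 90^2 = 8100 ≡ 653
165^32 ≡ 653^2 = 426409 ≡ 576
165^64 ≡ 576^2 = 331776 ≡ 46
165^128 ≡ 46^2 = 2116 ≡ 85
165^256 ≡ 85^2 = 7225 ≡ 455
379 = 256 + 64 + 32 + 16 + 8 + 2 + 1, so 165^379 ≡ 455·46·576·653·90·145·165 ≡ 295 (mod 677)
R · y^e mod p:
39^2 = 1521 ≡ 167
39^4 ≡ 167^2 = 27889 ≡ 132
39^8 ≡ 132^2 = 17424 ≡ 499
39^16 ≡ 499^2 = 249001 ≡ 542
39^32 ≡ 542^2 = 293764 ≡ 623
39^64 ≡ 623^2 = 388129 ≡ 208
39^128 ≡ 208^2 = 43264 ≡ 613
39^256 ≡ 613^2 = 375769 ≡ 34
481 = 256 + 128 + 64 + 32 + 1, so 39^481 ≡ 34·613·208·623·39 ≡ 143 (mod 677)
21·143 = 3003 ≡ 295 (mod 677)
295 ≡ 295 (mod 677); signature holds.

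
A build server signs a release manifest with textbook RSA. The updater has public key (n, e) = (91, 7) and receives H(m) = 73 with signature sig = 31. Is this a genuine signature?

Squares mod 91: sig^1≡31, sig^2≡51, sig^4≡53
7 = 4 + 2 + 1, so sig^7 ≡ 53·51·31 ≡ 73 (mod 91)
73 = H(m), so the signature checks out.

genuine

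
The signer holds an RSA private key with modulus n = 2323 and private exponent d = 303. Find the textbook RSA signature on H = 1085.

301

H^2 ≡ 1085^2 = 1177225 ≡ 1787
H^4 ≡ 1787^2 = 3193369 ≡ 1567
H^8 ≡ 1567^2 = 2455489 ≡ 78
H^16 ≡ 78^2 = 6084 ≡ 1438
H^32 ≡ 1438^2 = 2067844 ≡ 374
H^64 ≡ 374^2 = 139876 ≡ 496
H^128 ≡ 496^2 = 246016 ≡ 2101
H^256 ≡ 2101^2 = 4414201 ≡ 501
303 = 256 + 32 + 8 + 4 + 2 + 1, so H^303 ≡ 501·374·78·1567·1787·1085 ≡ 301 (mod 2323)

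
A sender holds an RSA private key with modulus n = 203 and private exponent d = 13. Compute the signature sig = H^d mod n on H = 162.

162

Squares mod 203: H^1≡162, H^2≡57, H^4≡1, H^8≡1
13 = 8 + 4 + 1, so H^13 ≡ 1·1·162 ≡ 162 (mod 203)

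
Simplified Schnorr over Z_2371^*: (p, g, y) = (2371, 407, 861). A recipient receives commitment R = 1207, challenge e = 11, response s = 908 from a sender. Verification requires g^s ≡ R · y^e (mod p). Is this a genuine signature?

genuine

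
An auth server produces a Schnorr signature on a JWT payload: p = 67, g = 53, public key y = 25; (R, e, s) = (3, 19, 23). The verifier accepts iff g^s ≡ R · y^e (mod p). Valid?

no

g^s mod p:
53^23 mod 67 = 53
R · y^e mod p:
25^19 mod 67 = 24
3·24 = 72 ≡ 5 (mod 67)
53 ≠ 5; the check fails.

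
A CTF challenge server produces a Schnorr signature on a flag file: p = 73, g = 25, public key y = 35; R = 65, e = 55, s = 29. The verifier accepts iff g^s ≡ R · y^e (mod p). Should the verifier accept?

accept

g^s mod p:
25^2 = 625 ≡ 41
25^4 ≡ 41^2 = 1681 ≡ 2
25^8 ≡ 2^2 = 4
25^16 ≡ 4^2 = 16
29 = 16 + 8 + 4 + 1, so 25^29 ≡ 16·4·2·25 ≡ 61 (mod 73)
R · y^e mod p:
35^2 = 1225 ≡ 57
35^4 ≡ 57^2 = 3249 ≡ 37
35^8 ≡ 37^2 = 1369 ≡ 55
35^16 ≡ 55^2 = 3025 ≡ 32
35^32 ≡ 32^2 = 1024 ≡ 2
55 = 32 + 16 + 4 + 2 + 1, so 35^55 ≡ 2·32·37·57·35 ≡ 38 (mod 73)
65·38 = 2470 ≡ 61 (mod 73)
61 ≡ 61 (mod 73); signature holds.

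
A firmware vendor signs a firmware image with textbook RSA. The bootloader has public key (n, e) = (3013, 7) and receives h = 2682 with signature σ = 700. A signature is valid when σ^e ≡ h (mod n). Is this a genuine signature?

σ^7 mod 3013 = 2682
σ^7 mod 3013 = 2682 matches h.

genuine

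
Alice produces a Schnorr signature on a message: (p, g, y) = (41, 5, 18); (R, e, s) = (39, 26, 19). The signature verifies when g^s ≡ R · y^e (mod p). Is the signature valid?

g^s mod p:
5^2 = 25
5^4 ≡ 25^2 = 625 ≡ 10
5^8 ≡ 10^2 = 100 ≡ 18
5^16 ≡ 18^2 = 324 ≡ 37
19 = 16 + 2 + 1, so 5^19 ≡ 37·25·5 ≡ 33 (mod 41)
R · y^e mod p:
18^2 = 324 ≡ 37
18^4 ≡ 37^2 = 1369 ≡ 16
18^8 ≡ 16^2 = 256 ≡ 10
18^16 ≡ 10^2 = 100 ≡ 18
26 = 16 + 8 + 2, so 18^26 ≡ 18·10·37 ≡ 18 (mod 41)
39·18 = 702 ≡ 5 (mod 41)
33 ≠ 5; the check fails.

invalid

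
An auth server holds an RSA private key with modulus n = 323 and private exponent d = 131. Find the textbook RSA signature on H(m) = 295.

250

(H(m))^2 ≡ 295^2 = 87025 ≡ 138
(H(m))^4 ≡ 138^2 = 19044 ≡ 310
(H(m))^8 ≡ 310^2 = 96100 ≡ 169
(H(m))^16 ≡ 169^2 = 28561 ≡ 137
(H(m))^32 ≡ 137^2 = 18769 ≡ 35
(H(m))^64 ≡ 35^2 = 1225 ≡ 256
(H(m))^128 ≡ 256^2 = 65536 ≡ 290
131 = 128 + 2 + 1, so (H(m))^131 ≡ 290·138·295 ≡ 250 (mod 323)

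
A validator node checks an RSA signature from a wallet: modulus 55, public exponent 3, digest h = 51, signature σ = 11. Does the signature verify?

does not verify

Squares mod 55: σ^1≡11, σ^2≡11
3 = 2 + 1, so σ^3 ≡ 11·11 ≡ 11 (mod 55)
σ^3 mod 55 = 11, but h = 51.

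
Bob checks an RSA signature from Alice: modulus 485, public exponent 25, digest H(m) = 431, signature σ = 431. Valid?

yes

Squares mod 485: σ^1≡431, σ^2≡6, σ^4≡36, σ^8≡326, σ^16≡61
25 = 16 + 8 + 1, so σ^25 ≡ 61·326·431 ≡ 431 (mod 485)
Since 431 equals the digest 431, verification succeeds.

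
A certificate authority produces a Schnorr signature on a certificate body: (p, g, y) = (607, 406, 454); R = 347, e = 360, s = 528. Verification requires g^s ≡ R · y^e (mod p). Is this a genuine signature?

genuine

g^s mod p:
406^2 = 164836 ≡ 339
406^4 ≡ 339^2 = 114921 ≡ 198
406^8 ≡ 198^2 = 39204 ≡ 356
406^16 ≡ 356^2 = 126736 ≡ 480
406^32 ≡ 480^2 = 230400 ≡ 347
406^64 ≡ 347^2 = 120409 ≡ 223
406^128 ≡ 223^2 = 49729 ≡ 562
406^256 ≡ 562^2 = 315844 ≡ 204
406^512 ≡ 204^2 = 41616 ≡ 340
528 = 512 + 16, so 406^528 ≡ 340·480 ≡ 524 (mod 607)
R · y^e mod p:
454^2 = 206116 ≡ 343
454^4 ≡ 343^2 = 117649 ≡ 498
454^8 ≡ 498^2 = 248004 ≡ 348
454^16 ≡ 348^2 = 121104 ≡ 311
454^32 ≡ 311^2 = 96721 ≡ 208
454^64 ≡ 208^2 = 43264 ≡ 167
454^128 ≡ 167^2 = 27889 ≡ 574
454^256 ≡ 574^2 = 329476 ≡ 482
360 = 256 + 64 + 32 + 8, so 454^360 ≡ 482·167·208·348 ≡ 26 (mod 607)
347·26 = 9022 ≡ 524 (mod 607)
524 ≡ 524 (mod 607); signature holds.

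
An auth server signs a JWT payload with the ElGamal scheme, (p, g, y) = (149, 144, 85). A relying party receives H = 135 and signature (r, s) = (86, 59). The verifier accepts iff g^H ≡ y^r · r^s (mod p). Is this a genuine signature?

forged

Left side g^H mod p:
144^2 = 20736 ≡ 25
144^4 ≡ 25^2 = 625 ≡ 29
144^8 ≡ 29^2 = 841 ≡ 96
144^16 ≡ 96^2 = 9216 ≡ 127
144^32 ≡ 127^2 = 16129 ≡ 37
144^64 ≡ 37^2 = 1369 ≡ 28
144^128 ≡ 28^2 = 784 ≡ 39
135 = 128 + 4 + 2 + 1, so 144^135 ≡ 39·29·25·144 ≡ 26 (mod 149)
Right side y^r · r^s mod p:
85^2 = 7225 ≡ 73
85^4 ≡ 73^2 = 5329 ≡ 114
85^8 ≡ 114^2 = 12996 ≡ 33
85^16 ≡ 33^2 = 1089 ≡ 46
85^32 ≡ 46^2 = 2116 ≡ 30
85^64 ≡ 30^2 = 900 ≡ 6
86 = 64 + 16 + 4 + 2, so 85^86 ≡ 6·46·114·73 ≡ 37 (mod 149)
86^2 = 7396 ≡ 95
86^4 ≡ 95^2 = 9025 ≡ 85
86^8 ≡ 85^2 = 7225 ≡ 73
86^16 ≡ 73^2 = 5329 ≡ 114
86^32 ≡ 114^2 = 12996 ≡ 33
59 = 32 + 16 + 8 + 2 + 1, so 86^59 ≡ 33·114·73·95·86 ≡ 121 (mod 149)
37·121 = 4477 ≡ 7 (mod 149)
26 ≠ 7, so verification fails.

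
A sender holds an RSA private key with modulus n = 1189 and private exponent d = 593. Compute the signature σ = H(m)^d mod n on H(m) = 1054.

95

Squares mod 1189: (H(m))^1≡1054, (H(m))^2≡390, (H(m))^4≡1097, (H(m))^8≡141, (H(m))^16≡857, (H(m))^32≡836, (H(m))^64≡953, (H(m))^128≡1002, (H(m))^256≡488, (H(m))^512≡344
593 = 512 + 64 + 16 + 1, so (H(m))^593 ≡ 344·953·857·1054 ≡ 95 (mod 1189)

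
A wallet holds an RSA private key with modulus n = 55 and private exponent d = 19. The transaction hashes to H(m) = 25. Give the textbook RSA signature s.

15

Squares mod 55: (H(m))^1≡25, (H(m))^2≡20, (H(m))^4≡15, (H(m))^8≡5, (H(m))^16≡25
19 = 16 + 2 + 1, so (H(m))^19 ≡ 25·20·25 ≡ 15 (mod 55)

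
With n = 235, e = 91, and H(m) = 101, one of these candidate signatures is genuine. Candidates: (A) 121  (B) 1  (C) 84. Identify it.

A

Candidate A: Squares mod 235: 121^1≡121, 121^2≡71, 121^4≡106, 121^8≡191, 121^16≡56, 121^32≡81, 121^64≡216; 91 = 64 + 16 + 8 + 2 + 1, so 121^91 ≡ 216·56·191·71·121 ≡ 101 (mod 235)
  → matches H(m) = 101
Candidate B: Squares mod 235: 1^1≡1, 1^2≡1, 1^4≡1, 1^8≡1, 1^16≡1, 1^32≡1, 1^64≡1; 91 = 64 + 16 + 8 + 2 + 1, so 1^91 ≡ 1·1·1·1·1 ≡ 1 (mod 235)
Candidate C: Squares mod 235: 84^1≡84, 84^2≡6, 84^4≡36, 84^8≡121, 84^16≡71, 84^32≡106, 84^64≡191; 91 = 64 + 16 + 8 + 2 + 1, so 84^91 ≡ 191·71·121·6·84 ≡ 14 (mod 235)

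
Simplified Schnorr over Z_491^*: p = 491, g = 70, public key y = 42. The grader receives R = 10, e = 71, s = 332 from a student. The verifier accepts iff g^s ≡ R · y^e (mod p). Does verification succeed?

g^s mod p:
70^2 = 4900 ≡ 481
70^4 ≡ 481^2 = 231361 ≡ 100
70^8 ≡ 100^2 = 10000 ≡ 180
70^16 ≡ 180^2 = 32400 ≡ 485
70^32 ≡ 485^2 = 235225 ≡ 36
70^64 ≡ 36^2 = 1296 ≡ 314
70^128 ≡ 314^2 = 98596 ≡ 396
70^256 ≡ 396^2 = 156816 ≡ 187
332 = 256 + 64 + 8 + 4, so 70^332 ≡ 187·314·180·100 ≡ 346 (mod 491)
R · y^e mod p:
42^2 = 1764 ≡ 291
42^4 ≡ 291^2 = 84681 ≡ 229
42^8 ≡ 229^2 = 52441 ≡ 395
42^16 ≡ 395^2 = 156025 ≡ 378
42^32 ≡ 378^2 = 142884 ≡ 3
42^64 ≡ 3^2 = 9
71 = 64 + 4 + 2 + 1, so 42^71 ≡ 9·229·291·42 ≡ 260 (mod 491)
10·260 = 2600 ≡ 145 (mod 491)
346 ≠ 145; the check fails.

fails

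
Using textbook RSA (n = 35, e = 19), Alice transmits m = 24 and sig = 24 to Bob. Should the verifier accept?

accept

Squares mod 35: sig^1≡24, sig^2≡16, sig^4≡11, sig^8≡16, sig^16≡11
19 = 16 + 2 + 1, so sig^19 ≡ 11·16·24 ≡ 24 (mod 35)
24 = m, so the signature checks out.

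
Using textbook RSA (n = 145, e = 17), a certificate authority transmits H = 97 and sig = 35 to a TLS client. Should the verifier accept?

sig^17 mod 145 = 100
100 ≠ 97, so verification fails.

reject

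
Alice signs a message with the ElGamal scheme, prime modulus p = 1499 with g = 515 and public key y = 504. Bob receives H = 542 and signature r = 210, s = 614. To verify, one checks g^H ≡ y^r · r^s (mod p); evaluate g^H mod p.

515^2 = 265225 ≡ 1401
515^4 ≡ 1401^2 = 1962801 ≡ 610
515^8 ≡ 610^2 = 372100 ≡ 348
515^16 ≡ 348^2 = 121104 ≡ 1184
515^32 ≡ 1184^2 = 1401856 ≡ 291
515^64 ≡ 291^2 = 84681 ≡ 737
515^128 ≡ 737^2 = 543169 ≡ 531
515^256 ≡ 531^2 = 281961 ≡ 149
515^512 ≡ 149^2 = 22201 ≡ 1215
542 = 512 + 16 + 8 + 4 + 2, so 515^542 ≡ 1215·1184·348·610·1401 ≡ 1241 (mod 1499)

1241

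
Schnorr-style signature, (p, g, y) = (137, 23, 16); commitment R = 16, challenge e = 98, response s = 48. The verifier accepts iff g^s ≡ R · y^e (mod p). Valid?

yes

g^s mod p:
23^2 = 529 ≡ 118
23^4 ≡ 118^2 = 13924 ≡ 87
23^8 ≡ 87^2 = 7569 ≡ 34
23^16 ≡ 34^2 = 1156 ≡ 60
23^32 ≡ 60^2 = 3600 ≡ 38
48 = 32 + 16, so 23^48 ≡ 38·60 ≡ 88 (mod 137)
R · y^e mod p:
16^2 = 256 ≡ 119
16^4 ≡ 119^2 = 14161 ≡ 50
16^8 ≡ 50^2 = 2500 ≡ 34
16^16 ≡ 34^2 = 1156 ≡ 60
16^32 ≡ 60^2 = 3600 ≡ 38
16^64 ≡ 38^2 = 1444 ≡ 74
98 = 64 + 32 + 2, so 16^98 ≡ 74·38·119 ≡ 74 (mod 137)
16·74 = 1184 ≡ 88 (mod 137)
88 ≡ 88 (mod 137); signature holds.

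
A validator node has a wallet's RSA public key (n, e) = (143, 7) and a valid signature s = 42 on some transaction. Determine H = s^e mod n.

s^2 ≡ 42^2 = 1764 ≡ 48
s^4 ≡ 48^2 = 2304 ≡ 16
7 = 4 + 2 + 1, so s^7 ≡ 16·48·42 ≡ 81 (mod 143)

81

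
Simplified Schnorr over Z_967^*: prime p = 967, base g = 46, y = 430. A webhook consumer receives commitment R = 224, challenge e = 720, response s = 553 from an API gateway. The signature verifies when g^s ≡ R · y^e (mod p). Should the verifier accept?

accept

g^s mod p:
46^2 = 2116 ≡ 182
46^4 ≡ 182^2 = 33124 ≡ 246
46^8 ≡ 246^2 = 60516 ≡ 562
46^16 ≡ 562^2 = 315844 ≡ 602
46^32 ≡ 602^2 = 362404 ≡ 746
46^64 ≡ 746^2 = 556516 ≡ 491
46^128 ≡ 491^2 = 241081 ≡ 298
46^256 ≡ 298^2 = 88804 ≡ 807
46^512 ≡ 807^2 = 651249 ≡ 458
553 = 512 + 32 + 8 + 1, so 46^553 ≡ 458·746·562·46 ≡ 726 (mod 967)
R · y^e mod p:
430^2 = 184900 ≡ 203
430^4 ≡ 203^2 = 41209 ≡ 595
430^8 ≡ 595^2 = 354025 ≡ 103
430^16 ≡ 103^2 = 10609 ≡ 939
430^32 ≡ 939^2 = 881721 ≡ 784
430^64 ≡ 784^2 = 614656 ≡ 611
430^128 ≡ 611^2 = 373321 ≡ 59
430^256 ≡ 59^2 = 3481 ≡ 580
430^512 ≡ 580^2 = 336400 ≡ 851
720 = 512 + 128 + 64 + 16, so 430^720 ≡ 851·59·611·939 ≡ 858 (mod 967)
224·858 = 192192 ≡ 726 (mod 967)
726 ≡ 726 (mod 967); signature holds.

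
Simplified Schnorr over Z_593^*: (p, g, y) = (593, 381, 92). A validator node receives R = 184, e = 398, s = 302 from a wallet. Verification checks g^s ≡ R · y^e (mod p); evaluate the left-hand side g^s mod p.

464

Squares mod 593: 381^1≡381, 381^2≡469, 381^4≡551, 381^8≡578, 381^16≡225, 381^32≡220, 381^64≡367, 381^128≡78, 381^256≡154
302 = 256 + 32 + 8 + 4 + 2, so 381^302 ≡ 154·220·578·551·469 ≡ 464 (mod 593)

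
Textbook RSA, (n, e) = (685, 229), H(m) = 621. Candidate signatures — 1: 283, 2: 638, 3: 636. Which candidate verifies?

3

Candidate 1: Squares mod 685: 283^1≡283, 283^2≡629, 283^4≡396, 283^8≡636, 283^16≡346, 283^32≡526, 283^64≡621, 283^128≡671; 229 = 128 + 64 + 32 + 4 + 1, so 283^229 ≡ 671·621·526·396·283 ≡ 443 (mod 685)
Candidate 2: Squares mod 685: 638^1≡638, 638^2≡154, 638^4≡426, 638^8≡636, 638^16≡346, 638^32≡526, 638^64≡621, 638^128≡671; 229 = 128 + 64 + 32 + 4 + 1, so 638^229 ≡ 671·621·526·426·638 ≡ 228 (mod 685)
Candidate 3: Squares mod 685: 636^1≡636, 636^2≡346, 636^4≡526, 636^8≡621, 636^16≡671, 636^32≡196, 636^64≡56, 636^128≡396; 229 = 128 + 64 + 32 + 4 + 1, so 636^229 ≡ 396·56·196·526·636 ≡ 621 (mod 685)
  → matches H(m) = 621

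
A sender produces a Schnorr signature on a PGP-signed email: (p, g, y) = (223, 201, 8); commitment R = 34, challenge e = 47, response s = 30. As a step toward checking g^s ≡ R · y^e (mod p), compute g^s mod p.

Squares mod 223: 201^1≡201, 201^2≡38, 201^4≡106, 201^8≡86, 201^16≡37
30 = 16 + 8 + 4 + 2, so 201^30 ≡ 37·86·106·38 ≡ 171 (mod 223)

171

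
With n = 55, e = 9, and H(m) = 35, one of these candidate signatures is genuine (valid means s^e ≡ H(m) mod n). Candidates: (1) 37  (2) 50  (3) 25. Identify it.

Candidate 1: Squares mod 55: 37^1≡37, 37^2≡49, 37^4≡36, 37^8≡31; 9 = 8 + 1, so 37^9 ≡ 31·37 ≡ 47 (mod 55)
Candidate 2: Squares mod 55: 50^1≡50, 50^2≡25, 50^4≡20, 50^8≡15; 9 = 8 + 1, so 50^9 ≡ 15·50 ≡ 35 (mod 55)
  → matches H(m) = 35
Candidate 3: Squares mod 55: 25^1≡25, 25^2≡20, 25^4≡15, 25^8≡5; 9 = 8 + 1, so 25^9 ≡ 5·25 ≡ 15 (mod 55)

2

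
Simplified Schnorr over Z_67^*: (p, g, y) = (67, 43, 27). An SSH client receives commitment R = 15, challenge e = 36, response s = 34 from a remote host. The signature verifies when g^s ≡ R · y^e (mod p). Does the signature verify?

g^s mod p:
43^2 = 1849 ≡ 40
43^4 ≡ 40^2 = 1600 ≡ 59
43^8 ≡ 59^2 = 3481 ≡ 64
43^16 ≡ 64^2 = 4096 ≡ 9
43^32 ≡ 9^2 = 81 ≡ 14
34 = 32 + 2, so 43^34 ≡ 14·40 ≡ 24 (mod 67)
R · y^e mod p:
27^2 = 729 ≡ 59
27^4 ≡ 59^2 = 3481 ≡ 64
27^8 ≡ 64^2 = 4096 ≡ 9
27^16 ≡ 9^2 = 81 ≡ 14
27^32 ≡ 14^2 = 196 ≡ 62
36 = 32 + 4, so 27^36 ≡ 62·64 ≡ 15 (mod 67)
15·15 = 225 ≡ 24 (mod 67)
24 ≡ 24 (mod 67); signature holds.

verifies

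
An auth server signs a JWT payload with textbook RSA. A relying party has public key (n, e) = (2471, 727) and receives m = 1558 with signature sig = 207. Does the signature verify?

verifies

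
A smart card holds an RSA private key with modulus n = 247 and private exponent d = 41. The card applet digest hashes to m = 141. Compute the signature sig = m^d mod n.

202

m^2 ≡ 141^2 = 19881 ≡ 121
m^4 ≡ 121^2 = 14641 ≡ 68
m^8 ≡ 68^2 = 4624 ≡ 178
m^16 ≡ 178^2 = 31684 ≡ 68
m^32 ≡ 68^2 = 4624 ≡ 178
41 = 32 + 8 + 1, so m^41 ≡ 178·178·141 ≡ 202 (mod 247)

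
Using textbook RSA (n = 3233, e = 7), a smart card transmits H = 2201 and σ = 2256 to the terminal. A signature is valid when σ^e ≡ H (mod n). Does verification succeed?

fails

σ^2 ≡ 2256^2 = 5089536 ≡ 794
σ^4 ≡ 794^2 = 630436 ≡ 1
7 = 4 + 2 + 1, so σ^7 ≡ 1·794·2256 ≡ 182 (mod 3233)
The recovered value 182 does not match the digest 2201.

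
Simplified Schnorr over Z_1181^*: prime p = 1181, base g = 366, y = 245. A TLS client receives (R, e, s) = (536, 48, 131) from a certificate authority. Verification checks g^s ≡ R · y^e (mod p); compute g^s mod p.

Squares mod 1181: 366^1≡366, 366^2≡503, 366^4≡275, 366^8≡41, 366^16≡500, 366^32≡809, 366^64≡207, 366^128≡333
131 = 128 + 2 + 1, so 366^131 ≡ 333·503·366 ≡ 105 (mod 1181)

105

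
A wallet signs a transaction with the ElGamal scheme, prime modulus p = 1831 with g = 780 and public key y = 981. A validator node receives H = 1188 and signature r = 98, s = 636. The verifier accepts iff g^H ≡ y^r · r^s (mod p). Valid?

yes

Left side g^H mod p:
780^2 = 608400 ≡ 508
780^4 ≡ 508^2 = 258064 ≡ 1724
780^8 ≡ 1724^2 = 2972176 ≡ 463
780^16 ≡ 463^2 = 214369 ≡ 142
780^32 ≡ 142^2 = 20164 ≡ 23
780^64 ≡ 23^2 = 529
780^128 ≡ 529^2 = 279841 ≡ 1529
780^256 ≡ 1529^2 = 2337841 ≡ 1485
780^512 ≡ 1485^2 = 2205225 ≡ 701
780^1024 ≡ 701^2 = 491401 ≡ 693
1188 = 1024 + 128 + 32 + 4, so 780^1188 ≡ 693·1529·23·1724 ≡ 1701 (mod 1831)
Right side y^r · r^s mod p:
981^2 = 962361 ≡ 1086
981^4 ≡ 1086^2 = 1179396 ≡ 232
981^8 ≡ 232^2 = 53824 ≡ 725
981^16 ≡ 725^2 = 525625 ≡ 128
981^32 ≡ 128^2 = 16384 ≡ 1736
981^64 ≡ 1736^2 = 3013696 ≡ 1701
98 = 64 + 32 + 2, so 981^98 ≡ 1701·1736·1086 ≡ 25 (mod 1831)
98^2 = 9604 ≡ 449
98^4 ≡ 449^2 = 201601 ≡ 191
98^8 ≡ 191^2 = 36481 ≡ 1692
98^16 ≡ 1692^2 = 2862864 ≡ 1011
98^32 ≡ 1011^2 = 1022121 ≡ 423
98^64 ≡ 423^2 = 178929 ≡ 1322
98^128 ≡ 1322^2 = 1747684 ≡ 910
98^256 ≡ 910^2 = 828100 ≡ 488
98^512 ≡ 488^2 = 238144 ≡ 114
636 = 512 + 64 + 32 + 16 + 8 + 4, so 98^636 ≡ 114·1322·423·1011·1692·191 ≡ 361 (mod 1831)
25·361 = 9025 ≡ 1701 (mod 1831)
1701 ≡ 1701 (mod 1831), so the signature is genuine.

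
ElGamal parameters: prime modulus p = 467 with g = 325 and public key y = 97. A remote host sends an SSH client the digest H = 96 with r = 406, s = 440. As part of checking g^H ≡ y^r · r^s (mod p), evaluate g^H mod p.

325^2 = 105625 ≡ 83
325^4 ≡ 83^2 = 6889 ≡ 351
325^8 ≡ 351^2 = 123201 ≡ 380
325^16 ≡ 380^2 = 144400 ≡ 97
325^32 ≡ 97^2 = 9409 ≡ 69
325^64 ≡ 69^2 = 4761 ≡ 91
96 = 64 + 32, so 325^96 ≡ 91·69 ≡ 208 (mod 467)

208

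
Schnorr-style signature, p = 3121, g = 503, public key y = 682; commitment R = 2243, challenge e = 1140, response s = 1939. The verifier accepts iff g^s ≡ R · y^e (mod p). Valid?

g^s mod p:
Squares mod 3121: 503^1≡503, 503^2≡208, 503^4≡2691, 503^8≡761, 503^16≡1736, 503^32≡1931, 503^64≡2287, 503^128≡2694, 503^256≡1311, 503^512≡2171, 503^1024≡531
1939 = 1024 + 512 + 256 + 128 + 16 + 2 + 1, so 503^1939 ≡ 531·2171·1311·2694·1736·208·503 ≡ 1750 (mod 3121)
R · y^e mod p:
Squares mod 3121: 682^1≡682, 682^2≡95, 682^4≡2783, 682^8≡1888, 682^16≡362, 682^32≡3083, 682^64≡1444, 682^128≡308, 682^256≡1234, 682^512≡2829, 682^1024≡997
1140 = 1024 + 64 + 32 + 16 + 4, so 682^1140 ≡ 997·1444·3083·362·2783 ≡ 1363 (mod 3121)
2243·1363 = 3057209 ≡ 1750 (mod 3121)
1750 ≡ 1750 (mod 3121); signature holds.

yes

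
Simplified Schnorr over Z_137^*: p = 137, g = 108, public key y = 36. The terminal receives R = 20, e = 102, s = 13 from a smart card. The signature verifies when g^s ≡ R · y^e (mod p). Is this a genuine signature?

genuine

g^s mod p:
108^2 = 11664 ≡ 19
108^4 ≡ 19^2 = 361 ≡ 87
108^8 ≡ 87^2 = 7569 ≡ 34
13 = 8 + 4 + 1, so 108^13 ≡ 34·87·108 ≡ 117 (mod 137)
R · y^e mod p:
36^2 = 1296 ≡ 63
36^4 ≡ 63^2 = 3969 ≡ 133
36^8 ≡ 133^2 = 17689 ≡ 16
36^16 ≡ 16^2 = 256 ≡ 119
36^32 ≡ 119^2 = 14161 ≡ 50
36^64 ≡ 50^2 = 2500 ≡ 34
102 = 64 + 32 + 4 + 2, so 36^102 ≡ 34·50·133·63 ≡ 136 (mod 137)
20·136 = 2720 ≡ 117 (mod 137)
117 ≡ 117 (mod 137); signature holds.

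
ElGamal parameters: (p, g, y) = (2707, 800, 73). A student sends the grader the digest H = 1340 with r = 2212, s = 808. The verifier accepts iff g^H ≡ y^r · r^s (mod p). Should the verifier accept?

Left side g^H mod p:
Squares mod 2707: 800^1≡800, 800^2≡1148, 800^4≡2302, 800^8≡1605, 800^16≡1668, 800^32≡2135, 800^64≡2344, 800^128≡1833, 800^256≡502, 800^512≡253, 800^1024≡1748
1340 = 1024 + 256 + 32 + 16 + 8 + 4, so 800^1340 ≡ 1748·502·2135·1668·1605·2302 ≡ 1306 (mod 2707)
Right side y^r · r^s mod p:
Squares mod 2707: 73^1≡73, 73^2≡2622, 73^4≡1811, 73^8≡1544, 73^16≡1776, 73^32≡521, 73^64≡741, 73^128≡2267, 73^256≡1403, 73^512≡420, 73^1024≡445, 73^2048≡414
2212 = 2048 + 128 + 32 + 4, so 73^2212 ≡ 414·2267·521·1811 ≡ 414 (mod 2707)
Squares mod 2707: 2212^1≡2212, 2212^2≡1395, 2212^4≡2399, 2212^8≡119, 2212^16≡626, 2212^32≡2068, 2212^64≡2271, 2212^128≡606, 2212^256≡1791, 2212^512≡2593
808 = 512 + 256 + 32 + 8, so 2212^808 ≡ 2593·1791·2068·119 ≡ 2684 (mod 2707)
414·2684 = 1111176 ≡ 1306 (mod 2707)
1306 ≡ 1306 (mod 2707), so the signature is genuine.

accept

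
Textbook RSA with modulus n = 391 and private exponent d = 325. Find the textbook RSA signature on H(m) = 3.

(H(m))^325 mod 391 = 39

39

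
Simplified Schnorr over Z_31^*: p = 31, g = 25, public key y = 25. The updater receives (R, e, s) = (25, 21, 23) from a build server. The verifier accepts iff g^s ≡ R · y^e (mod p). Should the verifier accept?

reject

g^s mod p:
Squares mod 31: 25^1≡25, 25^2≡5, 25^4≡25, 25^8≡5, 25^16≡25
23 = 16 + 4 + 2 + 1, so 25^23 ≡ 25·25·5·25 ≡ 5 (mod 31)
R · y^e mod p:
Squares mod 31: 25^1≡25, 25^2≡5, 25^4≡25, 25^8≡5, 25^16≡25
21 = 16 + 4 + 1, so 25^21 ≡ 25·25·25 ≡ 1 (mod 31)
25·1 = 25 ≡ 25 (mod 31)
5 ≠ 25; the check fails.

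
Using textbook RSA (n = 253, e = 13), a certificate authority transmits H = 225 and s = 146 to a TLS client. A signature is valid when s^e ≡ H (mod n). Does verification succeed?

passes

s^2 ≡ 146^2 = 21316 ≡ 64
s^4 ≡ 64^2 = 4096 ≡ 48
s^8 ≡ 48^2 = 2304 ≡ 27
13 = 8 + 4 + 1, so s^13 ≡ 27·48·146 ≡ 225 (mod 253)
Since 225 equals the digest 225, verification succeeds.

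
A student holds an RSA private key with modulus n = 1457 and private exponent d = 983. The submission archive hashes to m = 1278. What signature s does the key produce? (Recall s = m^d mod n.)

m^983 mod 1457 = 568

568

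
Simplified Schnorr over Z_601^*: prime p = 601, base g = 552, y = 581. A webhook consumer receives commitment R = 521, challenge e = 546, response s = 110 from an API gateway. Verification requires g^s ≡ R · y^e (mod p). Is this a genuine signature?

g^s mod p:
552^2 = 304704 ≡ 598
552^4 ≡ 598^2 = 357604 ≡ 9
552^8 ≡ 9^2 = 81
552^16 ≡ 81^2 = 6561 ≡ 551
552^32 ≡ 551^2 = 303601 ≡ 96
552^64 ≡ 96^2 = 9216 ≡ 201
110 = 64 + 32 + 8 + 4 + 2, so 552^110 ≡ 201·96·81·9·598 ≡ 65 (mod 601)
R · y^e mod p:
581^2 = 337561 ≡ 400
581^4 ≡ 400^2 = 160000 ≡ 134
581^8 ≡ 134^2 = 17956 ≡ 527
581^16 ≡ 527^2 = 277729 ≡ 67
581^32 ≡ 67^2 = 4489 ≡ 282
581^64 ≡ 282^2 = 79524 ≡ 192
581^128 ≡ 192^2 = 36864 ≡ 203
581^256 ≡ 203^2 = 41209 ≡ 341
581^512 ≡ 341^2 = 116281 ≡ 288
546 = 512 + 32 + 2, so 581^546 ≡ 288·282·400 ≡ 547 (mod 601)
521·547 = 284987 ≡ 113 (mod 601)
65 ≠ 113; the check fails.

forged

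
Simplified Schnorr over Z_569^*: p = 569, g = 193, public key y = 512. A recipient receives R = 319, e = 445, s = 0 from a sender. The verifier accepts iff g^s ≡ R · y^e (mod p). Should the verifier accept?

accept

g^s mod p:
193^0 mod 569 = 1
R · y^e mod p:
Squares mod 569: 512^1≡512, 512^2≡404, 512^4≡482, 512^8≡172, 512^16≡565, 512^32≡16, 512^64≡256, 512^128≡101, 512^256≡528
445 = 256 + 128 + 32 + 16 + 8 + 4 + 1, so 512^445 ≡ 528·101·16·565·172·482·512 ≡ 66 (mod 569)
319·66 = 21054 ≡ 1 (mod 569)
1 ≡ 1 (mod 569); signature holds.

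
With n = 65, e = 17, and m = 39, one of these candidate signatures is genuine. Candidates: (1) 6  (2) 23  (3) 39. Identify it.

Candidate 1: Squares mod 65: 6^1≡6, 6^2≡36, 6^4≡61, 6^8≡16, 6^16≡61; 17 = 16 + 1, so 6^17 ≡ 61·6 ≡ 41 (mod 65)
Candidate 2: Squares mod 65: 23^1≡23, 23^2≡9, 23^4≡16, 23^8≡61, 23^16≡16; 17 = 16 + 1, so 23^17 ≡ 16·23 ≡ 43 (mod 65)
Candidate 3: Squares mod 65: 39^1≡39, 39^2≡26, 39^4≡26, 39^8≡26, 39^16≡26; 17 = 16 + 1, so 39^17 ≡ 26·39 ≡ 39 (mod 65)
  → matches m = 39

3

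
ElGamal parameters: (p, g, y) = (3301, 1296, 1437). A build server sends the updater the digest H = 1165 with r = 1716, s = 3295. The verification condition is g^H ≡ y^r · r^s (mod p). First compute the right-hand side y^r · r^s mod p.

1141

1437^2 = 2064969 ≡ 1844
1437^4 ≡ 1844^2 = 3400336 ≡ 306
1437^8 ≡ 306^2 = 93636 ≡ 1208
1437^16 ≡ 1208^2 = 1459264 ≡ 222
1437^32 ≡ 222^2 = 49284 ≡ 3070
1437^64 ≡ 3070^2 = 9424900 ≡ 545
1437^128 ≡ 545^2 = 297025 ≡ 3236
1437^256 ≡ 3236^2 = 10471696 ≡ 924
1437^512 ≡ 924^2 = 853776 ≡ 2118
1437^1024 ≡ 2118^2 = 4485924 ≡ 3166
1716 = 1024 + 512 + 128 + 32 + 16 + 4, so 1437^1716 ≡ 3166·2118·3236·3070·222·306 ≡ 1476 (mod 3301)
1716^2 = 2944656 ≡ 164
1716^4 ≡ 164^2 = 26896 ≡ 488
1716^8 ≡ 488^2 = 238144 ≡ 472
1716^16 ≡ 472^2 = 222784 ≡ 1617
1716^32 ≡ 1617^2 = 2614689 ≡ 297
1716^64 ≡ 297^2 = 88209 ≡ 2383
1716^128 ≡ 2383^2 = 5678689 ≡ 969
1716^256 ≡ 969^2 = 938961 ≡ 1477
1716^512 ≡ 1477^2 = 2181529 ≡ 2869
1716^1024 ≡ 2869^2 = 8231161 ≡ 1768
1716^2048 ≡ 1768^2 = 3125824 ≡ 3078
3295 = 2048 + 1024 + 128 + 64 + 16 + 8 + 4 + 2 + 1, so 1716^3295 ≡ 3078·1768·969·2383·1617·472·488·164·1716 ≡ 3058 (mod 3301)
y^r · r^s ≡ 1476·3058 = 4513608 ≡ 1141 (mod 3301)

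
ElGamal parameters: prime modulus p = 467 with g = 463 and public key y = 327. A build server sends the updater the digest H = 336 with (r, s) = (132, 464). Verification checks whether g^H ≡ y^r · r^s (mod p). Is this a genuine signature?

Left side g^H mod p:
463^336 mod 467 = 179
Right side y^r · r^s mod p:
327^132 mod 467 = 173
132^464 mod 467 = 248
173·248 = 42904 ≡ 407 (mod 467)
179 ≠ 407, so verification fails.

forged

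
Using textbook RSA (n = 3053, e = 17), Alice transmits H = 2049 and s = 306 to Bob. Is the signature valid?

s^2 ≡ 306^2 = 93636 ≡ 2046
s^4 ≡ 2046^2 = 4186116 ≡ 453
s^8 ≡ 453^2 = 205209 ≡ 658
s^16 ≡ 658^2 = 432964 ≡ 2491
17 = 16 + 1, so s^17 ≡ 2491·306 ≡ 2049 (mod 3053)
2049 = H, so the signature checks out.

valid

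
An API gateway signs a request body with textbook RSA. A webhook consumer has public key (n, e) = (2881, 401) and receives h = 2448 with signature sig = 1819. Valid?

yes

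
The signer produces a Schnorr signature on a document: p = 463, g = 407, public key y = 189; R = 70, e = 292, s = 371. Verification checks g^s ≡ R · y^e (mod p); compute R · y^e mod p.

189^2 = 35721 ≡ 70
189^4 ≡ 70^2 = 4900 ≡ 270
189^8 ≡ 270^2 = 72900 ≡ 209
189^16 ≡ 209^2 = 43681 ≡ 159
189^32 ≡ 159^2 = 25281 ≡ 279
189^64 ≡ 279^2 = 77841 ≡ 57
189^128 ≡ 57^2 = 3249 ≡ 8
189^256 ≡ 8^2 = 64
292 = 256 + 32 + 4, so 189^292 ≡ 64·279·270 ≡ 364 (mod 463)
R · y^e ≡ 70·364 = 25480 ≡ 15 (mod 463)

15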